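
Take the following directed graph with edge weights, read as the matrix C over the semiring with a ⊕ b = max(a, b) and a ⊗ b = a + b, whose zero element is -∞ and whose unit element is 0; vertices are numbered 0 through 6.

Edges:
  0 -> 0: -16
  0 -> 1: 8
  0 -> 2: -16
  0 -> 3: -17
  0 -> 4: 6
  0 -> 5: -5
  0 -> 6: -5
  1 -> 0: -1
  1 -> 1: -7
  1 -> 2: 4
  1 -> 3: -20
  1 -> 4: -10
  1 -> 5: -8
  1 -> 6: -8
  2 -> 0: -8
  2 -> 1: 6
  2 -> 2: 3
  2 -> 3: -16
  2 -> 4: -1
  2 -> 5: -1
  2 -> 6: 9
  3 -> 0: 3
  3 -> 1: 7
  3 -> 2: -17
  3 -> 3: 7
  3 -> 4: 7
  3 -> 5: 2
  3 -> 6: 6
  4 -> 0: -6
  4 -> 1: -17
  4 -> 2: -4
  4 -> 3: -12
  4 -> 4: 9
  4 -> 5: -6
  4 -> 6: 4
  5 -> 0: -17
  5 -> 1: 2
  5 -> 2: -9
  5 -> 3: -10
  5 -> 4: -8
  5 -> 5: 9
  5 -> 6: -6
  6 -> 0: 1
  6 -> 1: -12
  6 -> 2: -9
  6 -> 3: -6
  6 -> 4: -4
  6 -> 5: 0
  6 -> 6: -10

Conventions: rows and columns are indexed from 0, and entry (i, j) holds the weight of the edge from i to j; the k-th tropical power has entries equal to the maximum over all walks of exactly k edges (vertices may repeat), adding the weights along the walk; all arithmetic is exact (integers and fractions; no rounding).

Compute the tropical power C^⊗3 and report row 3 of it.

C^⊗2:
  [7, 1, 12, -6, 15, 4, 10]
  [-4, 10, 7, -12, 5, 3, 13]
  [10, 9, 10, 3, 8, 9, 12]
  [10, 14, 11, 14, 16, 11, 13]
  [5, 2, 5, -2, 18, 4, 13]
  [1, 11, 6, -1, 1, 18, 3]
  [-3, 9, -6, 1, 7, 9, 0]
C^⊗3:
  [11, 18, 15, 4, 24, 13, 21]
  [14, 13, 14, 7, 14, 13, 16]
  [13, 18, 13, 10, 17, 18, 19]
  [17, 21, 18, 21, 25, 20, 20]
  [14, 13, 14, 7, 27, 13, 22]
  [10, 20, 15, 8, 10, 27, 15]
  [8, 11, 13, 8, 16, 18, 11]
Answer: row 3 of C^⊗3 = [17, 21, 18, 21, 25, 20, 20]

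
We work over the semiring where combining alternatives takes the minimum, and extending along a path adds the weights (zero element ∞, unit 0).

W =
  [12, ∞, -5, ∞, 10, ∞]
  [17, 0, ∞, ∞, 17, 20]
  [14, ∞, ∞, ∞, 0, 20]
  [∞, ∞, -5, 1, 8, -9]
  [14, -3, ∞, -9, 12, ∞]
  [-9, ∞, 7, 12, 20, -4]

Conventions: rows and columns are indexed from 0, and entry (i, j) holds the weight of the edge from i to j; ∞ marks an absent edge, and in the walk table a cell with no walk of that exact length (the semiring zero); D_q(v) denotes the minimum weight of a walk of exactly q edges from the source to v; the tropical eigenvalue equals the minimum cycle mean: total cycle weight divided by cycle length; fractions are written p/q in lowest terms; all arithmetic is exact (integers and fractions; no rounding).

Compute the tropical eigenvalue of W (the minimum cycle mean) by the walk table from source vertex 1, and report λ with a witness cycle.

q=0: [∞, 0, ∞, ∞, ∞, ∞]
q=1: [17, 0, ∞, ∞, 17, 20]
q=2: [11, 0, 12, 8, 17, 16]
q=3: [7, 0, 3, 8, 12, -1]
q=4: [-10, 0, 2, 3, 3, -5]
q=5: [-14, 0, -15, -6, 0, -9]
q=6: [-18, -3, -19, -9, -15, -15]
Optimal cycle mean attained by: cycle 0->2->4->3->5->0, total (-5) + 0 + (-9) + (-9) + (-9), length 5.
Answer: λ = -32/5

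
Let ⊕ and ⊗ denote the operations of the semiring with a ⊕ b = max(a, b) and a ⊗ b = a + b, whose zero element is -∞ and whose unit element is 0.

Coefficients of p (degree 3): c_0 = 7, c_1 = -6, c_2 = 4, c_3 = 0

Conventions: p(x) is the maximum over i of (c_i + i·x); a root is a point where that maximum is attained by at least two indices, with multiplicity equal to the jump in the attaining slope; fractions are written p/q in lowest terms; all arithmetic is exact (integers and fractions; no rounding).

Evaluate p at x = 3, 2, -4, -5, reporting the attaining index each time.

p(3) = max(7+0·3=7, -6+1·3=-3, 4+2·3=10, 0+3·3=9) = 10 (attained by i=2)
p(2) = max(7+0·2=7, -6+1·2=-4, 4+2·2=8, 0+3·2=6) = 8 (attained by i=2)
p(-4) = max(7+0·(-4)=7, -6+1·(-4)=-10, 4+2·(-4)=-4, 0+3·(-4)=-12) = 7 (attained by i=0)
p(-5) = max(7+0·(-5)=7, -6+1·(-5)=-11, 4+2·(-5)=-6, 0+3·(-5)=-15) = 7 (attained by i=0)
Answer: p(3) = 10; p(2) = 8; p(-4) = 7; p(-5) = 7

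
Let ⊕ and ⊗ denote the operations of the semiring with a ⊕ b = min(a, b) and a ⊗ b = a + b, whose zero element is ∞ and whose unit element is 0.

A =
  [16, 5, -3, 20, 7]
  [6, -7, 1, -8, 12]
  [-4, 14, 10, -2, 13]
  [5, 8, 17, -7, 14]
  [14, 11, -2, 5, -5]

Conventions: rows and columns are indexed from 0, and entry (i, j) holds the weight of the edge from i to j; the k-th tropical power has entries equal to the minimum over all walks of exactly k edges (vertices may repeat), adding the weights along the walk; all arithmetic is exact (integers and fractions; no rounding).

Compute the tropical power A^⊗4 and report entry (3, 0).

A^⊗2:
  [-7, -2, 5, -5, 2]
  [-3, -14, -6, -15, 5]
  [3, 1, -7, -9, 3]
  [-2, 1, 2, -14, 7]
  [-6, 4, -7, -4, -10]
A^⊗3:
  [0, -9, -10, -12, -3]
  [-10, -21, -13, -22, -2]
  [-11, -6, 0, -16, -2]
  [-9, -6, -5, -21, 0]
  [-11, -3, -12, -11, -15]
A^⊗4:
  [-14, -16, -8, -19, -8]
  [-17, -28, -20, -29, -9]
  [-11, -13, -14, -23, -7]
  [-16, -13, -12, -28, -7]
  [-16, -10, -17, -18, -20]
Key observation: the optimum is the walk 3->3->3->3->0, with weight (-7) + (-7) + (-7) + 5 = -16.
Optimal value attained by: walk 3->3->3->3->0.
Answer: (A^⊗4)[3][0] = -16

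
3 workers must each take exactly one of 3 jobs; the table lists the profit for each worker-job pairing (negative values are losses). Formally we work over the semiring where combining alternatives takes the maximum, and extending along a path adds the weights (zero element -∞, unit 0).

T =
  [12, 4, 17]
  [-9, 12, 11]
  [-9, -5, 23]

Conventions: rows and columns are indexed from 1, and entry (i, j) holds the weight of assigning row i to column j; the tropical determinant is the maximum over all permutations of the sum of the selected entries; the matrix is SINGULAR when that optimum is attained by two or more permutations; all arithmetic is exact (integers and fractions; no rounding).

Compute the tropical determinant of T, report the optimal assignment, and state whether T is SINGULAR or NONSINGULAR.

σ = (1, 2, 3): 12 + 12 + 23 = 47
σ = (1, 3, 2): 12 + 11 + (-5) = 18
σ = (2, 1, 3): 4 + (-9) + 23 = 18
σ = (2, 3, 1): 4 + 11 + (-9) = 6
σ = (3, 1, 2): 17 + (-9) + (-5) = 3
σ = (3, 2, 1): 17 + 12 + (-9) = 20
Optimal value attained by: σ = (1, 2, 3).
Answer: det⊕(T) = 47; verdict: NONSINGULAR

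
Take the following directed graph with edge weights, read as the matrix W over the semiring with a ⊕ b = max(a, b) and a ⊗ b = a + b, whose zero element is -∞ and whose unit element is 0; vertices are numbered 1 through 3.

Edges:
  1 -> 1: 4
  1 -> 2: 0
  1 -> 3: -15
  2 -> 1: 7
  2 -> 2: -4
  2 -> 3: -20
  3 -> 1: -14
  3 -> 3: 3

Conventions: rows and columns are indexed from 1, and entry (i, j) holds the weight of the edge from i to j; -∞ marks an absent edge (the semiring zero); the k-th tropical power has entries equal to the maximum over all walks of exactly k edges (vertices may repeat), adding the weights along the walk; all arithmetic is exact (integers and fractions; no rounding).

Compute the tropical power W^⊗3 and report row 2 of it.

W^⊗2:
  [8, 4, -11]
  [11, 7, -8]
  [-10, -14, 6]
W^⊗3:
  [12, 8, -7]
  [15, 11, -4]
  [-6, -10, 9]
Answer: row 2 of W^⊗3 = [15, 11, -4]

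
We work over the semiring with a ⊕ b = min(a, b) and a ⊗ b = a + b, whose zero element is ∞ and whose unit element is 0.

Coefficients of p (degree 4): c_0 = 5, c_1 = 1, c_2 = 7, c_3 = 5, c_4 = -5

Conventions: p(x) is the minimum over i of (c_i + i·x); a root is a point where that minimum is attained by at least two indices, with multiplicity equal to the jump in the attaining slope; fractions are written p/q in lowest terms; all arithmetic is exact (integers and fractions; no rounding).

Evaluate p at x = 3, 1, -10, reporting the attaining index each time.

p(3) = min(5+0·3=5, 1+1·3=4, 7+2·3=13, 5+3·3=14, -5+4·3=7) = 4 (attained by i=1)
p(1) = min(5+0·1=5, 1+1·1=2, 7+2·1=9, 5+3·1=8, -5+4·1=-1) = -1 (attained by i=4)
p(-10) = min(5+0·(-10)=5, 1+1·(-10)=-9, 7+2·(-10)=-13, 5+3·(-10)=-25, -5+4·(-10)=-45) = -45 (attained by i=4)
Answer: p(3) = 4; p(1) = -1; p(-10) = -45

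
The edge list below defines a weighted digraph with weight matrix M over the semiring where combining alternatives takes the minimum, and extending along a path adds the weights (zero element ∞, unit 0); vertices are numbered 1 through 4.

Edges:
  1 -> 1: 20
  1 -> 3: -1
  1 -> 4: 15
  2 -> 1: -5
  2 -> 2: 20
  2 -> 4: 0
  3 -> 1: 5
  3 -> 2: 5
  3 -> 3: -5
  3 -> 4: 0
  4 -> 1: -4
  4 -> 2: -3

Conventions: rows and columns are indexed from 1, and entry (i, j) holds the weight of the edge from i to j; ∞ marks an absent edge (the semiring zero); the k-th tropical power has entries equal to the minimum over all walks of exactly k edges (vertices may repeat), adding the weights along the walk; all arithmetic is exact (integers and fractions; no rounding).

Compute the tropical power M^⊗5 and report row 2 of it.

M^⊗2:
  [4, 4, -6, -1]
  [-4, -3, -6, 10]
  [-4, -3, -10, -5]
  [-8, 17, -5, -3]
M^⊗3:
  [-5, -4, -11, -6]
  [-8, -1, -11, -6]
  [-9, -8, -15, -10]
  [-7, -6, -10, -5]
M^⊗4:
  [-10, -9, -16, -11]
  [-10, -9, -16, -11]
  [-14, -13, -20, -15]
  [-11, -8, -15, -10]
M^⊗5:
  [-15, -14, -21, -16]
  [-15, -14, -21, -16]
  [-19, -18, -25, -20]
  [-14, -13, -20, -15]
Answer: row 2 of M^⊗5 = [-15, -14, -21, -16]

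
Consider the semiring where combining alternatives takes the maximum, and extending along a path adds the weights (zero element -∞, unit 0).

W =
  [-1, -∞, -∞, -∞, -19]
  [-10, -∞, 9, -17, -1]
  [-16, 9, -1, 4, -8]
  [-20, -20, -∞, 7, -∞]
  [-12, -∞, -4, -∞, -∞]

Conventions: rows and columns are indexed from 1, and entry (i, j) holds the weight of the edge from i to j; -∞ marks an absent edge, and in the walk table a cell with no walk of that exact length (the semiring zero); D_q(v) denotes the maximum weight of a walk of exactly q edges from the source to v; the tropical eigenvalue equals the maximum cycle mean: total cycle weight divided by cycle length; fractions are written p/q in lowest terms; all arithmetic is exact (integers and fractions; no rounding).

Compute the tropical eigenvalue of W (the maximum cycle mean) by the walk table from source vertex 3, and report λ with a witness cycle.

q=0: [-∞, -∞, 0, -∞, -∞]
q=1: [-16, 9, -1, 4, -8]
q=2: [-1, 8, 18, 11, 8]
q=3: [2, 27, 17, 22, 10]
q=4: [17, 26, 36, 29, 26]
q=5: [20, 45, 35, 40, 28]
Optimal cycle mean attained by: cycle 2->3->2, total 9 + 9, length 2.
Answer: λ = 9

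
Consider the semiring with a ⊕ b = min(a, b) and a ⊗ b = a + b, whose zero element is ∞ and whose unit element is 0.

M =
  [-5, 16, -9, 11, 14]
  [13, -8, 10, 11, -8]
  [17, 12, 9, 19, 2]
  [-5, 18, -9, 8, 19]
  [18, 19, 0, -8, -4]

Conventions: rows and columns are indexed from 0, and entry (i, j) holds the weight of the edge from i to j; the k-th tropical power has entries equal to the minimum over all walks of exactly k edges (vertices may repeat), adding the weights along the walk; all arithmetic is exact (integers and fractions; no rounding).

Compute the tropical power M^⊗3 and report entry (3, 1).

M^⊗2:
  [-10, 3, -14, 6, -7]
  [5, -16, -8, -16, -16]
  [12, 4, 2, -6, -2]
  [-10, 3, -14, 6, -7]
  [-13, 10, -17, -12, -8]
M^⊗3:
  [-15, -5, -19, -15, -12]
  [-21, -24, -25, -24, -24]
  [-11, -4, -15, -10, -6]
  [-15, -5, -19, -15, -12]
  [-18, -5, -22, -16, -15]
Key observation: the optimum is the walk 3->2->1->1, with weight (-9) + 12 + (-8) = -5.
Optimal value attained by: walk 3->2->1->1.
Answer: (M^⊗3)[3][1] = -5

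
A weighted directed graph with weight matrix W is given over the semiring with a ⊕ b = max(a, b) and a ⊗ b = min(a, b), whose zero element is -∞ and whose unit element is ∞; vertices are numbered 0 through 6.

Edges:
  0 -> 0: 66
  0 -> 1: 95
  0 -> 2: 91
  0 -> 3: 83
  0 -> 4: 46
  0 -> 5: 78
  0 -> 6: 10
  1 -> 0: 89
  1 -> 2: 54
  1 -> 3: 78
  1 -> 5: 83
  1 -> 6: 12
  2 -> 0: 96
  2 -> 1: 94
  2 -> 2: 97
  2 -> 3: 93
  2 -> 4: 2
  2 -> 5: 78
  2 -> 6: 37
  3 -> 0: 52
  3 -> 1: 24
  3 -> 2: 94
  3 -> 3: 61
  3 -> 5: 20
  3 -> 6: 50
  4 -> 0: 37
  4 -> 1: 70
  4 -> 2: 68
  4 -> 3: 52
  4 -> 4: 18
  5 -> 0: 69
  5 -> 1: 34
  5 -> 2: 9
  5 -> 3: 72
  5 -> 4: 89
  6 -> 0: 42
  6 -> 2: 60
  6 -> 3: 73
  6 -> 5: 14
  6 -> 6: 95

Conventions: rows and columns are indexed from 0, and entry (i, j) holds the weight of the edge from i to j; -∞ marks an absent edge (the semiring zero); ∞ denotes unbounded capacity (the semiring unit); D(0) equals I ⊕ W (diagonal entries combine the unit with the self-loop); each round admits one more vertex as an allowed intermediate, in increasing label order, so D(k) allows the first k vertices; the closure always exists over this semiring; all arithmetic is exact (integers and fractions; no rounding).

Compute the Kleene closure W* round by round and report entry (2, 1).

D(0):
  [∞, 95, 91, 83, 46, 78, 10]
  [89, ∞, 54, 78, -∞, 83, 12]
  [96, 94, ∞, 93, 2, 78, 37]
  [52, 24, 94, ∞, -∞, 20, 50]
  [37, 70, 68, 52, ∞, -∞, -∞]
  [69, 34, 9, 72, 89, ∞, -∞]
  [42, -∞, 60, 73, -∞, 14, ∞]
D(1):
  [∞, 95, 91, 83, 46, 78, 10]
  [89, ∞, 89, 83, 46, 83, 12]
  [96, 95, ∞, 93, 46, 78, 37]
  [52, 52, 94, ∞, 46, 52, 50]
  [37, 70, 68, 52, ∞, 37, 10]
  [69, 69, 69, 72, 89, ∞, 10]
  [42, 42, 60, 73, 42, 42, ∞]
D(2):
  [∞, 95, 91, 83, 46, 83, 12]
  [89, ∞, 89, 83, 46, 83, 12]
  [96, 95, ∞, 93, 46, 83, 37]
  [52, 52, 94, ∞, 46, 52, 50]
  [70, 70, 70, 70, ∞, 70, 12]
  [69, 69, 69, 72, 89, ∞, 12]
  [42, 42, 60, 73, 42, 42, ∞]
D(3):
  [∞, 95, 91, 91, 46, 83, 37]
  [89, ∞, 89, 89, 46, 83, 37]
  [96, 95, ∞, 93, 46, 83, 37]
  [94, 94, 94, ∞, 46, 83, 50]
  [70, 70, 70, 70, ∞, 70, 37]
  [69, 69, 69, 72, 89, ∞, 37]
  [60, 60, 60, 73, 46, 60, ∞]
D(4):
  [∞, 95, 91, 91, 46, 83, 50]
  [89, ∞, 89, 89, 46, 83, 50]
  [96, 95, ∞, 93, 46, 83, 50]
  [94, 94, 94, ∞, 46, 83, 50]
  [70, 70, 70, 70, ∞, 70, 50]
  [72, 72, 72, 72, 89, ∞, 50]
  [73, 73, 73, 73, 46, 73, ∞]
D(5):
  [∞, 95, 91, 91, 46, 83, 50]
  [89, ∞, 89, 89, 46, 83, 50]
  [96, 95, ∞, 93, 46, 83, 50]
  [94, 94, 94, ∞, 46, 83, 50]
  [70, 70, 70, 70, ∞, 70, 50]
  [72, 72, 72, 72, 89, ∞, 50]
  [73, 73, 73, 73, 46, 73, ∞]
D(6):
  [∞, 95, 91, 91, 83, 83, 50]
  [89, ∞, 89, 89, 83, 83, 50]
  [96, 95, ∞, 93, 83, 83, 50]
  [94, 94, 94, ∞, 83, 83, 50]
  [70, 70, 70, 70, ∞, 70, 50]
  [72, 72, 72, 72, 89, ∞, 50]
  [73, 73, 73, 73, 73, 73, ∞]
D(7):
  [∞, 95, 91, 91, 83, 83, 50]
  [89, ∞, 89, 89, 83, 83, 50]
  [96, 95, ∞, 93, 83, 83, 50]
  [94, 94, 94, ∞, 83, 83, 50]
  [70, 70, 70, 70, ∞, 70, 50]
  [72, 72, 72, 72, 89, ∞, 50]
  [73, 73, 73, 73, 73, 73, ∞]
Answer: W*[2][1] = 95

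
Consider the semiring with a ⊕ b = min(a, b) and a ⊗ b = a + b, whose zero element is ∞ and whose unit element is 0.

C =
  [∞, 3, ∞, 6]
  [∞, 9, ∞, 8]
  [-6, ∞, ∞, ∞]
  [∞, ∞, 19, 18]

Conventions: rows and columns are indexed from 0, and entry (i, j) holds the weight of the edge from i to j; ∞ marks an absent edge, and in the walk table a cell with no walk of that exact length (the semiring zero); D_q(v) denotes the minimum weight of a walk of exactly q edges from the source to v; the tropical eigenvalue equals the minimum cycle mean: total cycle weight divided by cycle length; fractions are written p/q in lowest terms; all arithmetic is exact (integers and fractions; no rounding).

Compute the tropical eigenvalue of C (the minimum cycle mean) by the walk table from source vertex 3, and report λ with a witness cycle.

q=0: [∞, ∞, ∞, 0]
q=1: [∞, ∞, 19, 18]
q=2: [13, ∞, 37, 36]
q=3: [31, 16, 55, 19]
q=4: [49, 25, 38, 24]
Optimal cycle mean attained by: cycle 0->1->3->2->0, total 3 + 8 + 19 + (-6), length 4.
Answer: λ = 6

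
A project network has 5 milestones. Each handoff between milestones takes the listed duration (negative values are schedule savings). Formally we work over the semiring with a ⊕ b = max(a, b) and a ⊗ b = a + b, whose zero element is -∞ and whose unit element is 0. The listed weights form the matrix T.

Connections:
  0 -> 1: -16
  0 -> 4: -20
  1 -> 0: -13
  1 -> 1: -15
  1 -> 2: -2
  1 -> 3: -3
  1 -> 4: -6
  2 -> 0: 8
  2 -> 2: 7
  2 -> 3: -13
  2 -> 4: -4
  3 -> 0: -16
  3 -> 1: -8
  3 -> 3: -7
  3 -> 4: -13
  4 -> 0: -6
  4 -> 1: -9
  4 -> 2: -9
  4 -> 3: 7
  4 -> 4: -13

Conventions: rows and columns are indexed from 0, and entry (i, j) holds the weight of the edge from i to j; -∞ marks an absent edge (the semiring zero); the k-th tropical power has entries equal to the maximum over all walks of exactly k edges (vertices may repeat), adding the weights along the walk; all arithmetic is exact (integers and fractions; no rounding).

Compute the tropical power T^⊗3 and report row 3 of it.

T^⊗2:
  [-26, -29, -18, -13, -22]
  [6, -11, 5, 1, -6]
  [15, -8, 14, 3, 3]
  [-19, -15, -10, -6, -14]
  [-1, -1, -2, 0, -6]
T^⊗3:
  [-10, -21, -11, -15, -22]
  [13, -7, 12, 1, 1]
  [22, -1, 21, 10, 10]
  [-2, -14, -3, -7, -14]
  [6, -8, 5, 1, -6]
Answer: row 3 of T^⊗3 = [-2, -14, -3, -7, -14]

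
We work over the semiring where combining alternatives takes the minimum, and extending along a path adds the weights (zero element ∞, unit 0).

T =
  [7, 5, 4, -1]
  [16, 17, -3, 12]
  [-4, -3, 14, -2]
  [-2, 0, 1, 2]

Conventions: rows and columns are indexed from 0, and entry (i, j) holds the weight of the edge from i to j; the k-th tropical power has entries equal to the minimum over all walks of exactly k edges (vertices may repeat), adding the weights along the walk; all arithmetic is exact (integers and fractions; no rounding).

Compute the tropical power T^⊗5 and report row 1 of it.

T^⊗2:
  [-3, -1, 0, 1]
  [-7, -6, 11, -5]
  [-4, -2, -6, -5]
  [-3, -2, -3, -3]
T^⊗3:
  [-4, -3, -4, -4]
  [-7, -5, -9, -8]
  [-10, -9, -5, -8]
  [-7, -6, -5, -5]
T^⊗4:
  [-8, -7, -6, -6]
  [-13, -12, -8, -11]
  [-10, -8, -12, -11]
  [-9, -8, -9, -8]
T^⊗5:
  [-10, -9, -10, -9]
  [-13, -11, -15, -14]
  [-16, -15, -11, -14]
  [-13, -12, -11, -11]
Answer: row 1 of T^⊗5 = [-13, -11, -15, -14]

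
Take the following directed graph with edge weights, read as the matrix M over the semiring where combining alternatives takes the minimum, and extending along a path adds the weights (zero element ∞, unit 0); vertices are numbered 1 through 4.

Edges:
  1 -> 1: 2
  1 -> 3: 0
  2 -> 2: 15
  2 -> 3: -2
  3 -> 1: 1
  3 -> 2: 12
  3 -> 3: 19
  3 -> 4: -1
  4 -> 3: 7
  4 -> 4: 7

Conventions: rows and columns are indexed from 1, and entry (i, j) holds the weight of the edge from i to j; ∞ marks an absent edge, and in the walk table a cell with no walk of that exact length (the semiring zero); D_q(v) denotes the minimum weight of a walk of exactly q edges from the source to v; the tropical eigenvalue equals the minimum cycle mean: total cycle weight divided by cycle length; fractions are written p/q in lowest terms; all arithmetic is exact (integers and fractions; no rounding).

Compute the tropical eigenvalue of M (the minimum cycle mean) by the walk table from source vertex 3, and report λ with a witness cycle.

q=0: [∞, ∞, 0, ∞]
q=1: [1, 12, 19, -1]
q=2: [3, 27, 1, 6]
q=3: [2, 13, 3, 0]
q=4: [4, 15, 2, 2]
Optimal cycle mean attained by: cycle 1->3->1, total 0 + 1, length 2.
Answer: λ = 1/2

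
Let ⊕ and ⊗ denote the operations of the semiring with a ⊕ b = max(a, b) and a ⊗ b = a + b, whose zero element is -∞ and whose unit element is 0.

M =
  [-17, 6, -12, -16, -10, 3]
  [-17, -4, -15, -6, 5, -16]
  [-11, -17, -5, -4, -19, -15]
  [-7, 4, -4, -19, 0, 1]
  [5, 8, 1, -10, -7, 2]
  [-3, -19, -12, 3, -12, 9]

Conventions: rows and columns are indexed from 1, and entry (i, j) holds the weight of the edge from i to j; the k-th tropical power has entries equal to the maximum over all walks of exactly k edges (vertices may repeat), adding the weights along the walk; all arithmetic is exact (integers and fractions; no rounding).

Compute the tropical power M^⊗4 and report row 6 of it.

M^⊗2:
  [0, 2, -9, 6, 11, 12]
  [10, 13, 6, -5, 1, 7]
  [-11, 0, -8, -9, -4, -3]
  [5, 8, 1, 4, 9, 10]
  [-1, 11, -4, 5, 13, 11]
  [6, 7, -1, 12, 3, 18]
M^⊗3:
  [16, 19, 12, 15, 7, 21]
  [6, 16, 2, 10, 18, 16]
  [1, 4, -3, 0, 5, 6]
  [14, 17, 10, 13, 13, 19]
  [18, 21, 14, 14, 16, 20]
  [15, 16, 8, 21, 12, 27]
M^⊗4:
  [18, 22, 11, 24, 24, 30]
  [23, 26, 19, 19, 21, 25]
  [10, 13, 6, 9, 9, 15]
  [18, 21, 14, 22, 22, 28]
  [21, 24, 17, 23, 26, 29]
  [24, 25, 17, 30, 21, 36]
Answer: row 6 of M^⊗4 = [24, 25, 17, 30, 21, 36]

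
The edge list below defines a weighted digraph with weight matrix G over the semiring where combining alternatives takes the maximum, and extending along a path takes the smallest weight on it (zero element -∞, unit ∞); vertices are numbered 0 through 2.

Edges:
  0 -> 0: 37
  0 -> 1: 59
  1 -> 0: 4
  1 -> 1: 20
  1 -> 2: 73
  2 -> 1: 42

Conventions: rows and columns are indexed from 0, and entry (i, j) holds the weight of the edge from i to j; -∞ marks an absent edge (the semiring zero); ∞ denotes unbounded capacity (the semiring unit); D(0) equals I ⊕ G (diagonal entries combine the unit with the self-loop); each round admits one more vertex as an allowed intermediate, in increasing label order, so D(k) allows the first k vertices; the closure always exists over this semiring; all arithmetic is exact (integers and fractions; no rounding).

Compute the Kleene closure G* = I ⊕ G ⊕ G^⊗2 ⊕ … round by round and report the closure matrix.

D(0):
  [∞, 59, -∞]
  [4, ∞, 73]
  [-∞, 42, ∞]
D(1):
  [∞, 59, -∞]
  [4, ∞, 73]
  [-∞, 42, ∞]
D(2):
  [∞, 59, 59]
  [4, ∞, 73]
  [4, 42, ∞]
D(3):
  [∞, 59, 59]
  [4, ∞, 73]
  [4, 42, ∞]
Answer: G* = [[∞, 59, 59], [4, ∞, 73], [4, 42, ∞]]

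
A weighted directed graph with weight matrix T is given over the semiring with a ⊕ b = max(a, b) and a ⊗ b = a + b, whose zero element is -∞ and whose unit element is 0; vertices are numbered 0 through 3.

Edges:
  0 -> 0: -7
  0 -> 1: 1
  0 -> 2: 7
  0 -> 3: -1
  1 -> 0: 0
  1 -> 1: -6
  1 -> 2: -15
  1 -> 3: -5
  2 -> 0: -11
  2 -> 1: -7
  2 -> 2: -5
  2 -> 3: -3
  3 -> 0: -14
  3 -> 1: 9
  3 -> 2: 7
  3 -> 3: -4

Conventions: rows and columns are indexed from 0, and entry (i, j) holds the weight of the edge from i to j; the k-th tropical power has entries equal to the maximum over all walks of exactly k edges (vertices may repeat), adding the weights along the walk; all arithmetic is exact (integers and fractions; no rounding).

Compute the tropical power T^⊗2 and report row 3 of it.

T^⊗2:
  [1, 8, 6, 4]
  [-6, 4, 7, -1]
  [-7, 6, 4, -7]
  [9, 5, 3, 4]
Answer: row 3 of T^⊗2 = [9, 5, 3, 4]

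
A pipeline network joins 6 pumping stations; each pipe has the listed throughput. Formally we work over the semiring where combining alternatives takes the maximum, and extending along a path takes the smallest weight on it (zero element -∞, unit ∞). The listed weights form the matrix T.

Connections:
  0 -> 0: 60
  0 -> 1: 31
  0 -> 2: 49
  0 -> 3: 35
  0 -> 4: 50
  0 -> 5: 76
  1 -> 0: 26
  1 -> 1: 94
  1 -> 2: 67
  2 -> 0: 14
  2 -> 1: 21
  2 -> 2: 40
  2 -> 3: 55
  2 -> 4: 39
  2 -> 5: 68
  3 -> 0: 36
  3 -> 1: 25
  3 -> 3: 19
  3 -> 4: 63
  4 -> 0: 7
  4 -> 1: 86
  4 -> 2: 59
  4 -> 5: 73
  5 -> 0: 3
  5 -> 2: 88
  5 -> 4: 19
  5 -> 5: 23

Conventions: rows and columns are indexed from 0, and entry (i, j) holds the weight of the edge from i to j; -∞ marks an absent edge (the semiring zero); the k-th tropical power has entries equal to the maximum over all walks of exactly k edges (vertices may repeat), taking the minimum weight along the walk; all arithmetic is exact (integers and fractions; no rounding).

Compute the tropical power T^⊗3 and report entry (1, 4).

T^⊗2:
  [60, 50, 76, 49, 50, 60]
  [26, 94, 67, 55, 39, 67]
  [36, 39, 68, 40, 55, 40]
  [36, 63, 59, 35, 36, 63]
  [26, 86, 73, 55, 39, 59]
  [14, 21, 40, 55, 39, 68]
T^⊗3:
  [60, 50, 60, 55, 50, 68]
  [36, 94, 67, 55, 55, 67]
  [36, 55, 55, 55, 40, 68]
  [36, 63, 63, 55, 39, 59]
  [36, 86, 67, 55, 55, 68]
  [36, 39, 68, 40, 55, 40]
Key observation: the optimum is the walk 1->2->3->4, with weight 67 min 55 min 63 = 55.
Optimal value attained by: walk 1->2->3->4.
Answer: (T^⊗3)[1][4] = 55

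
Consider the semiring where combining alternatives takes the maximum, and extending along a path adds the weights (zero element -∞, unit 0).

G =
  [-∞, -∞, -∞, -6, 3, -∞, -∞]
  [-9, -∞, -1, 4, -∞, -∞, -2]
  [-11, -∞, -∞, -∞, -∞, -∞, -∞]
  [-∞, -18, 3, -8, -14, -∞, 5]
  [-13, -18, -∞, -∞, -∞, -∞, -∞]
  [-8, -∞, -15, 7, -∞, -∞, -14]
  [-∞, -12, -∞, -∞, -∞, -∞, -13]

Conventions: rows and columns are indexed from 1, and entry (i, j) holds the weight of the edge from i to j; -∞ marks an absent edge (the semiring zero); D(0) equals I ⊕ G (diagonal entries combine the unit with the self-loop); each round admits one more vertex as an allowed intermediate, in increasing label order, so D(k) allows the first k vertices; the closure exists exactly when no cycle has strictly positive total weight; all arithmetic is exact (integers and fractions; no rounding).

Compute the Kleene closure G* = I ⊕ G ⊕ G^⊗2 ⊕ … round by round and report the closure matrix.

D(0):
  [0, -∞, -∞, -6, 3, -∞, -∞]
  [-9, 0, -1, 4, -∞, -∞, -2]
  [-11, -∞, 0, -∞, -∞, -∞, -∞]
  [-∞, -18, 3, 0, -14, -∞, 5]
  [-13, -18, -∞, -∞, 0, -∞, -∞]
  [-8, -∞, -15, 7, -∞, 0, -14]
  [-∞, -12, -∞, -∞, -∞, -∞, 0]
D(1):
  [0, -∞, -∞, -6, 3, -∞, -∞]
  [-9, 0, -1, 4, -6, -∞, -2]
  [-11, -∞, 0, -17, -8, -∞, -∞]
  [-∞, -18, 3, 0, -14, -∞, 5]
  [-13, -18, -∞, -19, 0, -∞, -∞]
  [-8, -∞, -15, 7, -5, 0, -14]
  [-∞, -12, -∞, -∞, -∞, -∞, 0]
D(2):
  [0, -∞, -∞, -6, 3, -∞, -∞]
  [-9, 0, -1, 4, -6, -∞, -2]
  [-11, -∞, 0, -17, -8, -∞, -∞]
  [-27, -18, 3, 0, -14, -∞, 5]
  [-13, -18, -19, -14, 0, -∞, -20]
  [-8, -∞, -15, 7, -5, 0, -14]
  [-21, -12, -13, -8, -18, -∞, 0]
D(3):
  [0, -∞, -∞, -6, 3, -∞, -∞]
  [-9, 0, -1, 4, -6, -∞, -2]
  [-11, -∞, 0, -17, -8, -∞, -∞]
  [-8, -18, 3, 0, -5, -∞, 5]
  [-13, -18, -19, -14, 0, -∞, -20]
  [-8, -∞, -15, 7, -5, 0, -14]
  [-21, -12, -13, -8, -18, -∞, 0]
D(4):
  [0, -24, -3, -6, 3, -∞, -1]
  [-4, 0, 7, 4, -1, -∞, 9]
  [-11, -35, 0, -17, -8, -∞, -12]
  [-8, -18, 3, 0, -5, -∞, 5]
  [-13, -18, -11, -14, 0, -∞, -9]
  [-1, -11, 10, 7, 2, 0, 12]
  [-16, -12, -5, -8, -13, -∞, 0]
D(5):
  [0, -15, -3, -6, 3, -∞, -1]
  [-4, 0, 7, 4, -1, -∞, 9]
  [-11, -26, 0, -17, -8, -∞, -12]
  [-8, -18, 3, 0, -5, -∞, 5]
  [-13, -18, -11, -14, 0, -∞, -9]
  [-1, -11, 10, 7, 2, 0, 12]
  [-16, -12, -5, -8, -13, -∞, 0]
D(6):
  [0, -15, -3, -6, 3, -∞, -1]
  [-4, 0, 7, 4, -1, -∞, 9]
  [-11, -26, 0, -17, -8, -∞, -12]
  [-8, -18, 3, 0, -5, -∞, 5]
  [-13, -18, -11, -14, 0, -∞, -9]
  [-1, -11, 10, 7, 2, 0, 12]
  [-16, -12, -5, -8, -13, -∞, 0]
D(7):
  [0, -13, -3, -6, 3, -∞, -1]
  [-4, 0, 7, 4, -1, -∞, 9]
  [-11, -24, 0, -17, -8, -∞, -12]
  [-8, -7, 3, 0, -5, -∞, 5]
  [-13, -18, -11, -14, 0, -∞, -9]
  [-1, 0, 10, 7, 2, 0, 12]
  [-16, -12, -5, -8, -13, -∞, 0]
Answer: G* = [[0, -13, -3, -6, 3, -∞, -1], [-4, 0, 7, 4, -1, -∞, 9], [-11, -24, 0, -17, -8, -∞, -12], [-8, -7, 3, 0, -5, -∞, 5], [-13, -18, -11, -14, 0, -∞, -9], [-1, 0, 10, 7, 2, 0, 12], [-16, -12, -5, -8, -13, -∞, 0]]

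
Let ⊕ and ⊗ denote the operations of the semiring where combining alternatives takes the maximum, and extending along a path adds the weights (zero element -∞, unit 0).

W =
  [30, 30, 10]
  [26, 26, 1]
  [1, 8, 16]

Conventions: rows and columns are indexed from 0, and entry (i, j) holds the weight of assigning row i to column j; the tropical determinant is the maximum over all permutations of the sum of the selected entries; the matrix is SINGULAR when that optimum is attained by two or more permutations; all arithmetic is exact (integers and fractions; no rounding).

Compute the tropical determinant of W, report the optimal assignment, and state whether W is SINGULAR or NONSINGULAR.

σ = (0, 1, 2): 30 + 26 + 16 = 72
σ = (0, 2, 1): 30 + 1 + 8 = 39
σ = (1, 0, 2): 30 + 26 + 16 = 72
σ = (1, 2, 0): 30 + 1 + 1 = 32
σ = (2, 0, 1): 10 + 26 + 8 = 44
σ = (2, 1, 0): 10 + 26 + 1 = 37
Optimal value attained by: σ = (0, 1, 2).
Answer: det⊕(W) = 72; verdict: SINGULAR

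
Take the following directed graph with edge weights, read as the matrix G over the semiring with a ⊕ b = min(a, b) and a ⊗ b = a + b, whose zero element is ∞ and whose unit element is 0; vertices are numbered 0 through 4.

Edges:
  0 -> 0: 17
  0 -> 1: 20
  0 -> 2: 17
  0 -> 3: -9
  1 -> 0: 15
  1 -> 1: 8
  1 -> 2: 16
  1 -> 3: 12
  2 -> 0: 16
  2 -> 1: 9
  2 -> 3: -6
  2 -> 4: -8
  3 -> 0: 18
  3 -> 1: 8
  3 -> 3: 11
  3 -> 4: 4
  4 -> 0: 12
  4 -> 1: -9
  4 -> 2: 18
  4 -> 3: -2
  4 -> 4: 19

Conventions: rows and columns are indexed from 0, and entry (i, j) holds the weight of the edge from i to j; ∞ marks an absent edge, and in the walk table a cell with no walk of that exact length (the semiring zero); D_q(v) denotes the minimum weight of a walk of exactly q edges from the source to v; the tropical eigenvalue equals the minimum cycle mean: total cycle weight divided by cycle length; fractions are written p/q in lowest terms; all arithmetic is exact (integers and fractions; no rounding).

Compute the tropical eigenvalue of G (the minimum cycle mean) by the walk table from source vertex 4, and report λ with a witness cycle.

q=0: [∞, ∞, ∞, ∞, 0]
q=1: [12, -9, 18, -2, 19]
q=2: [6, -1, 7, 3, 2]
q=3: [14, -7, 15, -3, -1]
q=4: [8, -10, 9, -3, 1]
q=5: [5, -8, 6, -1, 1]
Optimal cycle mean attained by: cycle 1->2->4->1, total 16 + (-8) + (-9), length 3.
Answer: λ = -1/3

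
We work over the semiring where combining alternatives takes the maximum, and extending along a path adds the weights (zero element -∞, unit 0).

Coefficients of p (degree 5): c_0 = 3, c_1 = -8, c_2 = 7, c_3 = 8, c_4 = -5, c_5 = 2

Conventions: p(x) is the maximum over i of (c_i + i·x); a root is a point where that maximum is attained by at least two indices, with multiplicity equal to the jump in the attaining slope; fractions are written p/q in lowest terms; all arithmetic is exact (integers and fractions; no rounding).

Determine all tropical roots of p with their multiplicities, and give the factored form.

hull edge (i=0, c=3) to (i=2, c=7): slope 2, span 2
hull edge (i=2, c=7) to (i=3, c=8): slope 1, span 1
hull edge (i=3, c=8) to (i=5, c=2): slope -3, span 2
Factored form: p(x) = 2 ⊗ (x ⊕ (-2)) ⊗ (x ⊕ (-2)) ⊗ (x ⊕ (-1)) ⊗ (x ⊕ 3) ⊗ (x ⊕ 3)
Answer: roots = -2 (mult 2), -1 (mult 1), 3 (mult 2)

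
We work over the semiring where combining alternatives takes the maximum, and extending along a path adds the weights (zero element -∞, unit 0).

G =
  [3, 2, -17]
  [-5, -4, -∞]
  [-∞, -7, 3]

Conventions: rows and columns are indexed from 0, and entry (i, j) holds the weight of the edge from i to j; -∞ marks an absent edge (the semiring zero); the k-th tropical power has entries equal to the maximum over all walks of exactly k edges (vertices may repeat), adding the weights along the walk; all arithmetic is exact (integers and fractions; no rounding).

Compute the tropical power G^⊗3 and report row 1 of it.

G^⊗2:
  [6, 5, -14]
  [-2, -3, -22]
  [-12, -4, 6]
G^⊗3:
  [9, 8, -11]
  [1, 0, -19]
  [-9, -1, 9]
Answer: row 1 of G^⊗3 = [1, 0, -19]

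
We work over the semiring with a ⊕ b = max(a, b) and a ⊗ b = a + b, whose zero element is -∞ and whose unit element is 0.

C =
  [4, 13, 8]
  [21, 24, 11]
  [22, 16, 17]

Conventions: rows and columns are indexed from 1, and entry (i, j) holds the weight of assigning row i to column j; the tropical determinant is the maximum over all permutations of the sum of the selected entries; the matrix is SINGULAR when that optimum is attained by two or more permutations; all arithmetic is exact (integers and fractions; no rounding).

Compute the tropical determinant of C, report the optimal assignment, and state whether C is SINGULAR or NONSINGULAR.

σ = (1, 2, 3): 4 + 24 + 17 = 45
σ = (1, 3, 2): 4 + 11 + 16 = 31
σ = (2, 1, 3): 13 + 21 + 17 = 51
σ = (2, 3, 1): 13 + 11 + 22 = 46
σ = (3, 1, 2): 8 + 21 + 16 = 45
σ = (3, 2, 1): 8 + 24 + 22 = 54
Optimal value attained by: σ = (3, 2, 1).
Answer: det⊕(C) = 54; verdict: NONSINGULAR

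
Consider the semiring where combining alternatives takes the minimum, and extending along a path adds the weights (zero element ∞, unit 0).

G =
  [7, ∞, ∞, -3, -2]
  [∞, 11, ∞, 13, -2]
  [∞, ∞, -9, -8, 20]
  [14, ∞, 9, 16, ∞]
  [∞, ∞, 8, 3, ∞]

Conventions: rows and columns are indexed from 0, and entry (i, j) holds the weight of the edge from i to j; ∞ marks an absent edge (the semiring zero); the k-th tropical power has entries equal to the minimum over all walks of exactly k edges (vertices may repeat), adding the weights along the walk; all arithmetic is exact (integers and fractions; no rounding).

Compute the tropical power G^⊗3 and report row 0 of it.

G^⊗2:
  [11, ∞, 6, 1, 5]
  [27, 22, 6, 1, 9]
  [6, ∞, -18, -17, 11]
  [21, ∞, 0, 1, 12]
  [17, ∞, -1, 0, 28]
G^⊗3:
  [15, ∞, -3, -2, 9]
  [15, 33, -3, -2, 20]
  [-3, ∞, -27, -26, 2]
  [15, ∞, -9, -8, 19]
  [14, ∞, -10, -9, 15]
Answer: row 0 of G^⊗3 = [15, ∞, -3, -2, 9]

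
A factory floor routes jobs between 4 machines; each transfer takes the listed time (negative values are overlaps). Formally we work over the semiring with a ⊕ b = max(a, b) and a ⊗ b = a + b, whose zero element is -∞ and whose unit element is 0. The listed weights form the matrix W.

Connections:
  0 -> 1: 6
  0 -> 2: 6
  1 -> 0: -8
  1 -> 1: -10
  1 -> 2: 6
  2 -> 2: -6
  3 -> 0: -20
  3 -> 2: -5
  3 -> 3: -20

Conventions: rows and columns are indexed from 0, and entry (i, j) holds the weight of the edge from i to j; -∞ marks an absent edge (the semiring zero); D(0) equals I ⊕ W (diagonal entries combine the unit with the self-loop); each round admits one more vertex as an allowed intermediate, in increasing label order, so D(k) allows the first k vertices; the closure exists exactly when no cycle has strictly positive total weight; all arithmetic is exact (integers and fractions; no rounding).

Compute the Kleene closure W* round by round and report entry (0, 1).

D(0):
  [0, 6, 6, -∞]
  [-8, 0, 6, -∞]
  [-∞, -∞, 0, -∞]
  [-20, -∞, -5, 0]
D(1):
  [0, 6, 6, -∞]
  [-8, 0, 6, -∞]
  [-∞, -∞, 0, -∞]
  [-20, -14, -5, 0]
D(2):
  [0, 6, 12, -∞]
  [-8, 0, 6, -∞]
  [-∞, -∞, 0, -∞]
  [-20, -14, -5, 0]
D(3):
  [0, 6, 12, -∞]
  [-8, 0, 6, -∞]
  [-∞, -∞, 0, -∞]
  [-20, -14, -5, 0]
D(4):
  [0, 6, 12, -∞]
  [-8, 0, 6, -∞]
  [-∞, -∞, 0, -∞]
  [-20, -14, -5, 0]
Answer: W*[0][1] = 6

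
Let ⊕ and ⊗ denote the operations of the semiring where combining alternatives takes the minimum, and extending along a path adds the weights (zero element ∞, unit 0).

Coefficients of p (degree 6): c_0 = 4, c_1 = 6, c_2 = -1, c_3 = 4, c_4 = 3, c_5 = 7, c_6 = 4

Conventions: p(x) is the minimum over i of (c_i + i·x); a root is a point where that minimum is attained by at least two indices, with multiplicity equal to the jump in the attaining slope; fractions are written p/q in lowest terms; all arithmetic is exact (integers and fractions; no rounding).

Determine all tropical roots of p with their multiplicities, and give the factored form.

hull edge (i=0, c=4) to (i=2, c=-1): slope -5/2, span 2
hull edge (i=2, c=-1) to (i=6, c=4): slope 5/4, span 4
Factored form: p(x) = 4 ⊗ (x ⊕ (-5/4)) ⊗ (x ⊕ (-5/4)) ⊗ (x ⊕ (-5/4)) ⊗ (x ⊕ (-5/4)) ⊗ (x ⊕ 5/2) ⊗ (x ⊕ 5/2)
Answer: roots = -5/4 (mult 4), 5/2 (mult 2)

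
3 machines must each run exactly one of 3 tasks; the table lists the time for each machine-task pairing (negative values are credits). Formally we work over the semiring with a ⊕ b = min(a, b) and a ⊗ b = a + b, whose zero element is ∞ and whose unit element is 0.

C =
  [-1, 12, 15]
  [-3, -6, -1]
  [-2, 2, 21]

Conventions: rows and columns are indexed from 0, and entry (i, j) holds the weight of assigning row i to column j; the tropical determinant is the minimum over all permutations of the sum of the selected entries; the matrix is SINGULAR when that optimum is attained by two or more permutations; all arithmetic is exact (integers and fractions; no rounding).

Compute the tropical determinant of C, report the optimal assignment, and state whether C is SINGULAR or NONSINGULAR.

σ = (0, 1, 2): (-1) + (-6) + 21 = 14
σ = (0, 2, 1): (-1) + (-1) + 2 = 0
σ = (1, 0, 2): 12 + (-3) + 21 = 30
σ = (1, 2, 0): 12 + (-1) + (-2) = 9
σ = (2, 0, 1): 15 + (-3) + 2 = 14
σ = (2, 1, 0): 15 + (-6) + (-2) = 7
Optimal value attained by: σ = (0, 2, 1).
Answer: det⊕(C) = 0; verdict: NONSINGULAR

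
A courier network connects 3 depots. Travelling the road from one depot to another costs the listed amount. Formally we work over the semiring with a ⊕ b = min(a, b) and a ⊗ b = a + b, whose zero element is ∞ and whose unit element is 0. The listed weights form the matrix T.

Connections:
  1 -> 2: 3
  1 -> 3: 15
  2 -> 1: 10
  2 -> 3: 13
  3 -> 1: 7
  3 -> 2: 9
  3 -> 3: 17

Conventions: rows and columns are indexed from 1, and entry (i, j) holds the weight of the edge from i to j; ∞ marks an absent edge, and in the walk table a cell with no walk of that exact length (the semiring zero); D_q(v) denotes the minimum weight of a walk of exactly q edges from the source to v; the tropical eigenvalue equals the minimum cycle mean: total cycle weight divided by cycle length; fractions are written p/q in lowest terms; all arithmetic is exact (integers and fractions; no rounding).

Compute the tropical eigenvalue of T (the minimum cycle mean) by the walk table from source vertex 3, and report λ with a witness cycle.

q=0: [∞, ∞, 0]
q=1: [7, 9, 17]
q=2: [19, 10, 22]
q=3: [20, 22, 23]
Optimal cycle mean attained by: cycle 1->2->1, total 3 + 10, length 2.
Answer: λ = 13/2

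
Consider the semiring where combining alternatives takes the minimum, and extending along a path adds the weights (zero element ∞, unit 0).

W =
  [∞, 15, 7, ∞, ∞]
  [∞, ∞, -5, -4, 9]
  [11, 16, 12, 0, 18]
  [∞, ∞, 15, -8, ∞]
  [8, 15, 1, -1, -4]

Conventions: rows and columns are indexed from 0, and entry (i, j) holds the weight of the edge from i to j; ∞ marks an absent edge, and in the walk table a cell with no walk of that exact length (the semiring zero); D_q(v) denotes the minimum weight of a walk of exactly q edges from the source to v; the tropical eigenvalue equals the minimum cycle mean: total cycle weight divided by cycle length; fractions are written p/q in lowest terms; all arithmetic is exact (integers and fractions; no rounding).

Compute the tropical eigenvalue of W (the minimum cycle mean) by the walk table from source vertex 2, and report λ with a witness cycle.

q=0: [∞, ∞, 0, ∞, ∞]
q=1: [11, 16, 12, 0, 18]
q=2: [23, 26, 11, -8, 14]
q=3: [22, 27, 7, -16, 10]
q=4: [18, 23, -1, -24, 6]
q=5: [10, 15, -9, -32, 2]
Optimal cycle mean attained by: cycle 3->3, total (-8), length 1.
Answer: λ = -8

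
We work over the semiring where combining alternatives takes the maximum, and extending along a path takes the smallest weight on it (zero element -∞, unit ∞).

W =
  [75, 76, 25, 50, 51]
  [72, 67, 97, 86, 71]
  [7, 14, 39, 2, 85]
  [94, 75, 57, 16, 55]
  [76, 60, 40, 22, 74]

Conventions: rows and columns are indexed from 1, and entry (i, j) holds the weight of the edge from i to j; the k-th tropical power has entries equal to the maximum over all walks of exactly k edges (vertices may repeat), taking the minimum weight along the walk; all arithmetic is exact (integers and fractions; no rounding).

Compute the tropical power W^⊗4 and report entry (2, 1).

W^⊗2:
  [75, 75, 76, 76, 71]
  [86, 75, 67, 67, 85]
  [76, 60, 40, 22, 74]
  [75, 76, 75, 75, 71]
  [75, 76, 60, 60, 74]
W^⊗3:
  [76, 75, 75, 75, 76]
  [76, 76, 75, 75, 74]
  [75, 76, 60, 60, 74]
  [75, 75, 76, 76, 75]
  [75, 75, 76, 76, 74]
W^⊗4:
  [76, 76, 75, 75, 75]
  [75, 76, 76, 76, 75]
  [75, 75, 76, 76, 74]
  [76, 75, 75, 75, 76]
  [76, 75, 75, 75, 76]
Key observation: the optimum is the walk 2->3->5->1->1, with weight 97 min 85 min 76 min 75 = 75.
Optimal value attained by: walk 2->3->5->1->1.
Answer: (W^⊗4)[2][1] = 75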